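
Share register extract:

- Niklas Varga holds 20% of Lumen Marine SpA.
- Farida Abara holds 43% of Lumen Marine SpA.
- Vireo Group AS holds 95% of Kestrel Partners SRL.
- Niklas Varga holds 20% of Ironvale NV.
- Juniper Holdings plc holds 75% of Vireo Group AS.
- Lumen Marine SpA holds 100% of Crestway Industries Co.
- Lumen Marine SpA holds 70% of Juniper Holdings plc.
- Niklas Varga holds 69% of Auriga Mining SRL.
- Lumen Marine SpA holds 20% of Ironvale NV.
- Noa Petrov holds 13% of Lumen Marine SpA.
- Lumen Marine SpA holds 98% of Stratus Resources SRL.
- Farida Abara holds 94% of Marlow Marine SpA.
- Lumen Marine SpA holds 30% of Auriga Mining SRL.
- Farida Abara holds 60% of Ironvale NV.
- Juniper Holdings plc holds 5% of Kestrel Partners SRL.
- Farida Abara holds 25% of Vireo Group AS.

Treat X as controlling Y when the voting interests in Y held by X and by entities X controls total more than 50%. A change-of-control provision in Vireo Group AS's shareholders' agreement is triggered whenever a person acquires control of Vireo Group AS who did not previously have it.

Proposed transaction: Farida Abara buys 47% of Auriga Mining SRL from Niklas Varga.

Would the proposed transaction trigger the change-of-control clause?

The purchase adds only to Farida's holdings (Niklas's stake shrinks), so Farida is the only person who could newly come to control Vireo.
Farida holds 60% of Ironvale, so Farida controls Ironvale.
Farida holds 94% of Marlow, so Farida controls Marlow.
In Vireo, Farida's side holds only 25%, not > 50%.
So before the transaction, Farida does not control Vireo.
After the purchase, Farida holds 47% of Auriga directly, and Niklas's stake falls to 22%.
Farida's side now holds 47% of Auriga, not > 50%, so Farida still does not control Auriga.
After the transaction, Farida's side holds 25% of Vireo, not > 50%, so Farida still does not control Vireo.
No new person acquires control, so the clause is not triggered.

No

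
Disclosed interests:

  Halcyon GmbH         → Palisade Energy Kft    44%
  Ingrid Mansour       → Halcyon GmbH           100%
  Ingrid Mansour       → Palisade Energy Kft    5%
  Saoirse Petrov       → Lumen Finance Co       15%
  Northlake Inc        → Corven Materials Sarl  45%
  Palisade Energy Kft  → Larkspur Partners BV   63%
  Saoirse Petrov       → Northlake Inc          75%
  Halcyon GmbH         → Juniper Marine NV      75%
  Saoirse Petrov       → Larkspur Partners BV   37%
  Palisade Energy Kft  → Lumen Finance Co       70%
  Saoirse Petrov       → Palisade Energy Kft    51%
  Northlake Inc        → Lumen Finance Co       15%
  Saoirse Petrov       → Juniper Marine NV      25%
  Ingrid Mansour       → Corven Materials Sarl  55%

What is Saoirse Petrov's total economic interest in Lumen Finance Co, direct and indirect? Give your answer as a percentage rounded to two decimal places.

Saoirse reaches Lumen along 3 paths.
Via Palisade: 51% × 70% = 35.7%.
Via Northlake: 75% × 15% = 11.25%.
Direct stake: 15% = 15%.
Total: 35.7% + 11.25% + 15% = 61.95%.

61.95%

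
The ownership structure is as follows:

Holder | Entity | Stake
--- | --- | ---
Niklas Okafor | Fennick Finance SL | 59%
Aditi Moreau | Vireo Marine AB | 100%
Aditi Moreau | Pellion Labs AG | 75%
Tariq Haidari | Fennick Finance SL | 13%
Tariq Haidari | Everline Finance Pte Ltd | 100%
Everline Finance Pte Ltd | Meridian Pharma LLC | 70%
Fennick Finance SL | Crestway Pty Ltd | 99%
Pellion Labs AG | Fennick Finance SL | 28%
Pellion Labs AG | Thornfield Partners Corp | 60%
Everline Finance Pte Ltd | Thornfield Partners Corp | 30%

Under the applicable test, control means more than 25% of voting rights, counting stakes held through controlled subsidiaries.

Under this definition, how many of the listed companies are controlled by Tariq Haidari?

Tariq holds 100% of Everline, so Tariq controls Everline.
Everline holds 70% of Meridian, so Tariq controls Meridian.
Everline holds 30% of Thornfield, so Tariq controls Thornfield.
No other company's threshold is met.
Tariq controls 3 companies.

3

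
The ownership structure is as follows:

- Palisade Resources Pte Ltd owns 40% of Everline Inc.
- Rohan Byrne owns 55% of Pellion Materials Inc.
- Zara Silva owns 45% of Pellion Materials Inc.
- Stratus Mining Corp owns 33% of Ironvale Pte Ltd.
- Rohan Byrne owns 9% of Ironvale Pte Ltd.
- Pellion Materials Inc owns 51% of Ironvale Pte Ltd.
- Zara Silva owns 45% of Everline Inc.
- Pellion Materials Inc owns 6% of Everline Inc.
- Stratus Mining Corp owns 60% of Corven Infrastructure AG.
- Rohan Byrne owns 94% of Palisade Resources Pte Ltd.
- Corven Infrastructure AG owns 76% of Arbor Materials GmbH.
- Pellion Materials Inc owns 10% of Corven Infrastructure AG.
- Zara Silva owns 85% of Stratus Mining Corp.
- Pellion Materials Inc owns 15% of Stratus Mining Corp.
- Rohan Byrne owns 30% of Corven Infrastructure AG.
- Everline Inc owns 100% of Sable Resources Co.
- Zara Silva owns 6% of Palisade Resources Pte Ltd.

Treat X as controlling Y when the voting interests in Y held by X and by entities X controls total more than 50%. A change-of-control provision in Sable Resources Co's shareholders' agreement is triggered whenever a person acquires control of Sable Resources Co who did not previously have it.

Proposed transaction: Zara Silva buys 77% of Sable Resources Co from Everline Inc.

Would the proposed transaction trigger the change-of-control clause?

The purchase adds only to Zara's holdings (Everline's stake shrinks), so Zara is the only person who could newly come to control Sable.
Zara holds 85% of Stratus, so Zara controls Stratus.
Stratus holds 60% of Corven, so Zara controls Corven.
Corven holds 76% of Arbor, so Zara controls Arbor.
Neither Zara nor any entity Zara controls holds any voting interest in Sable.
So before the transaction, Zara does not control Sable.
After the purchase, Zara holds 77% of Sable directly, and Everline's stake falls to 23%.
Zara holds 77% of Sable, so Zara controls Sable.
Zara did not control Sable before and does after, so the clause is triggered.

Yes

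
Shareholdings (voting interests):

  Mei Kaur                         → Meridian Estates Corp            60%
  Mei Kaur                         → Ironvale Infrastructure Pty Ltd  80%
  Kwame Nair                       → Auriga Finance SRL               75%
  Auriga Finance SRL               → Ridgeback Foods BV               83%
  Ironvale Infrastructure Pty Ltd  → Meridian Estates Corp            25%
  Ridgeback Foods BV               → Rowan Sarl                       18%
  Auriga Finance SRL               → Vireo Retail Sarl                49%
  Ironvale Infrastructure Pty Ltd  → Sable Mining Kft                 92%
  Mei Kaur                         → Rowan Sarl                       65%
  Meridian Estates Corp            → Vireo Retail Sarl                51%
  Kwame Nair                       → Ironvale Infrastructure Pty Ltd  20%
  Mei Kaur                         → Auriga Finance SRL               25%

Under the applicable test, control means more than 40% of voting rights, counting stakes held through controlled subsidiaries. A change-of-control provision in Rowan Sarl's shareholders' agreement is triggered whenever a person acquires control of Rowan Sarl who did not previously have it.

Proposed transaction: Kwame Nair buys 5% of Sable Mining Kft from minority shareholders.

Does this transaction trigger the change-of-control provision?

The purchase changes only Kwame's holdings, so Kwame is the only person who could newly come to control Rowan.
Kwame holds 75% of Auriga, so Kwame controls Auriga.
Auriga holds 83% of Ridgeback, so Kwame controls Ridgeback.
Auriga holds 49% of Vireo, so Kwame controls Vireo.
In Rowan, Kwame's side holds only 18%, not > 40%.
So before the transaction, Kwame does not control Rowan.
After the purchase, Kwame holds 5% of Sable directly.
Kwame's side now holds 5% of Sable, not > 40%, so Kwame still does not control Sable.
After the transaction, Kwame's side holds 18% of Rowan, not > 40%, so Kwame still does not control Rowan.
No new person acquires control, so the clause is not triggered.

No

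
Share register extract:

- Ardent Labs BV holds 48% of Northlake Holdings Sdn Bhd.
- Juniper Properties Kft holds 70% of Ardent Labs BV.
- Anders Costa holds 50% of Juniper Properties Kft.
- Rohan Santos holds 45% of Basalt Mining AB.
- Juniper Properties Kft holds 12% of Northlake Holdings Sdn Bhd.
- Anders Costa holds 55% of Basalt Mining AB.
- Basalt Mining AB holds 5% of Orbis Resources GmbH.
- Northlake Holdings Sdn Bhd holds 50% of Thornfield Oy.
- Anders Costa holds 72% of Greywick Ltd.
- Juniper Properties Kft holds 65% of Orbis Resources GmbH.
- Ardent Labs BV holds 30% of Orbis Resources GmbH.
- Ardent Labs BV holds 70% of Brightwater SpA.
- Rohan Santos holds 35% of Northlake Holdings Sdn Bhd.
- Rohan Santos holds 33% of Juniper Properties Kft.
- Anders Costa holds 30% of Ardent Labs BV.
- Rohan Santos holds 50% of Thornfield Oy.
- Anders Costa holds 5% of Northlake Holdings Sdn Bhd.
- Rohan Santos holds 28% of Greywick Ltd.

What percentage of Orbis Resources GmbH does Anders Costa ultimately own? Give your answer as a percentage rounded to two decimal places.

54.75%

Anders reaches Orbis along 4 paths.
Via Ardent: 30% × 30% = 9%.
Via Juniper → Ardent: 50% × 70% × 30% = 10.5%.
Via Basalt: 55% × 5% = 2.75%.
Via Juniper: 50% × 65% = 32.5%.
Total: 9% + 10.5% + 2.75% + 32.5% = 54.75%.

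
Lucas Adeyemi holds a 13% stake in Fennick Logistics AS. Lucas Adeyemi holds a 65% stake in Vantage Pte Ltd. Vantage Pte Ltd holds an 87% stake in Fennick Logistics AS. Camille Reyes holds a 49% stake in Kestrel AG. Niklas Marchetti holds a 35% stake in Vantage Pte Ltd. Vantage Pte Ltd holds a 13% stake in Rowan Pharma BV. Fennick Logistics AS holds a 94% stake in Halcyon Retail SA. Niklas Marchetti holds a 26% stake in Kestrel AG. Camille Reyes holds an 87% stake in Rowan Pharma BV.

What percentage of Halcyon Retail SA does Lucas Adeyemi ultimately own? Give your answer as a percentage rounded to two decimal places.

65.38%

Lucas reaches Halcyon along 2 paths.
Via Vantage → Fennick: 65% × 87% × 94% = 53.157%.
Via Fennick: 13% × 94% = 12.22%.
Total: 53.157% + 12.22% = 65.377%.
Rounded: 65.38%.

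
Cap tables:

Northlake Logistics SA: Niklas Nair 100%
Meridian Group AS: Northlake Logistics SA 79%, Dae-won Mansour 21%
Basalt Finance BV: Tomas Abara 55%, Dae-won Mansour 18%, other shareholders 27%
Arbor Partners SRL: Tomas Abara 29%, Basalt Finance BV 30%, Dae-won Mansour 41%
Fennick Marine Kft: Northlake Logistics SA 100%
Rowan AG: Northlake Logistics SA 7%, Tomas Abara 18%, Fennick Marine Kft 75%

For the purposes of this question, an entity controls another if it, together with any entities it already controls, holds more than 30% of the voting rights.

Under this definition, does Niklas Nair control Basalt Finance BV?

No

Niklas holds 100% of Northlake, so Niklas controls Northlake.
Northlake holds 79% of Meridian, so Niklas controls Meridian.
Northlake holds 100% of Fennick, so Niklas controls Fennick.
Northlake and Fennick together hold 7% + 75% = 82% of Rowan, so Niklas controls Rowan.
Neither Niklas nor any entity Niklas controls holds any voting interest in Basalt.
So Niklas does not control Basalt.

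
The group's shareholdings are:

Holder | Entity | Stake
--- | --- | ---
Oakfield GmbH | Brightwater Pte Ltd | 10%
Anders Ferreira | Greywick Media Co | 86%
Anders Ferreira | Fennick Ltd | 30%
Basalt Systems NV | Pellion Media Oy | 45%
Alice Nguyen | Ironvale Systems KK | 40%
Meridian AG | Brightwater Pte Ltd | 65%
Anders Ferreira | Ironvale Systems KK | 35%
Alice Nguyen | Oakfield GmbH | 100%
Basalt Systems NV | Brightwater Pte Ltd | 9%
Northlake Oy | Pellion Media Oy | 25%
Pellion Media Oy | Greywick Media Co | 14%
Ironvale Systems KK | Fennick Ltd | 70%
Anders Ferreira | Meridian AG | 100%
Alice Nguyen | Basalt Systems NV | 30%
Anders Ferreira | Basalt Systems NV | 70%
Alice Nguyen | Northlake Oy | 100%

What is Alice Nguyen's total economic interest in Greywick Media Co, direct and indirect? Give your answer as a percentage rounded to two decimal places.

Alice reaches Greywick along 2 paths.
Via Basalt → Pellion: 30% × 45% × 14% = 1.89%.
Via Northlake → Pellion: 100% × 25% × 14% = 3.5%.
Total: 1.89% + 3.5% = 5.39%.

5.39%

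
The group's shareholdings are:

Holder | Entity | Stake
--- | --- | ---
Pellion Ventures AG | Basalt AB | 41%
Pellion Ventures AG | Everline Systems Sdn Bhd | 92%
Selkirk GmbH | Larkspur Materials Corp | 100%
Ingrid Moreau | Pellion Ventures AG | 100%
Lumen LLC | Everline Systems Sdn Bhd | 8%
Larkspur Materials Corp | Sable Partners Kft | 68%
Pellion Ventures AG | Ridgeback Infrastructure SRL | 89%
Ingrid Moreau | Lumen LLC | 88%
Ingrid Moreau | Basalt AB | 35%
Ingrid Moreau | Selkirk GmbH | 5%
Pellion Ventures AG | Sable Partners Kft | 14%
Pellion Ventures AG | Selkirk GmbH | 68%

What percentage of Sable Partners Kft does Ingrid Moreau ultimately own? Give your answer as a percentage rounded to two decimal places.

Ingrid reaches Sable along 3 paths.
Via Pellion → Selkirk → Larkspur: 100% × 68% × 100% × 68% = 46.24%.
Via Selkirk → Larkspur: 5% × 100% × 68% = 3.4%.
Via Pellion: 100% × 14% = 14%.
Total: 46.24% + 3.4% + 14% = 63.64%.

63.64%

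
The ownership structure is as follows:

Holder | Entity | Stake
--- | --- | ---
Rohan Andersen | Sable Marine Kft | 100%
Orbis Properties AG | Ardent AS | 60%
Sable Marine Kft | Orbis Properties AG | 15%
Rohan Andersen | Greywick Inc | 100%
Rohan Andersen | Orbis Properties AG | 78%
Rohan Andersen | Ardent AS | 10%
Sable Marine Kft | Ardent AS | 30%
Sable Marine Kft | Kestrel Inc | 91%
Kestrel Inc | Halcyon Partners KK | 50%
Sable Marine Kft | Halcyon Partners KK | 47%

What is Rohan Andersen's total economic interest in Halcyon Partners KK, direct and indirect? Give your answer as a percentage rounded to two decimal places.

Rohan reaches Halcyon along 2 paths.
Via Sable: 100% × 47% = 47%.
Via Sable → Kestrel: 100% × 91% × 50% = 45.5%.
Total: 47% + 45.5% = 92.5%.
Rounded: 92.50%.

92.50%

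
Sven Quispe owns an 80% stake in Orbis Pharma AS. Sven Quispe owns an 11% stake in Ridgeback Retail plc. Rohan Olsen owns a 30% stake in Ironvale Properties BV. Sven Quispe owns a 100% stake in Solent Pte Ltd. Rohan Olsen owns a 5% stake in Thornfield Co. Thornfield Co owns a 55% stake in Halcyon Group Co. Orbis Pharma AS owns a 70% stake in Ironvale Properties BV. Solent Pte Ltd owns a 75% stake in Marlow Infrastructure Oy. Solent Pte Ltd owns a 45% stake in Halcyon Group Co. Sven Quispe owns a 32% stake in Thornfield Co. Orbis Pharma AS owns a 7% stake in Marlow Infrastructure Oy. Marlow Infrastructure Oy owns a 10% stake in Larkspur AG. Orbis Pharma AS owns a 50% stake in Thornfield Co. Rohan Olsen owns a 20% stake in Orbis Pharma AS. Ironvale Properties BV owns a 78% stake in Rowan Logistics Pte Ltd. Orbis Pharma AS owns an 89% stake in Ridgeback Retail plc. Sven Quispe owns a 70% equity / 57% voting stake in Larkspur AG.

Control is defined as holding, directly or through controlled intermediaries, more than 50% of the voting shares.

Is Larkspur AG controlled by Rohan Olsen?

Rohan's largest direct stake is 30% in Ironvale, which does not meet the threshold, so Rohan controls no company.
Neither Rohan nor any entity Rohan controls holds any voting interest in Larkspur.
So Rohan does not control Larkspur.

No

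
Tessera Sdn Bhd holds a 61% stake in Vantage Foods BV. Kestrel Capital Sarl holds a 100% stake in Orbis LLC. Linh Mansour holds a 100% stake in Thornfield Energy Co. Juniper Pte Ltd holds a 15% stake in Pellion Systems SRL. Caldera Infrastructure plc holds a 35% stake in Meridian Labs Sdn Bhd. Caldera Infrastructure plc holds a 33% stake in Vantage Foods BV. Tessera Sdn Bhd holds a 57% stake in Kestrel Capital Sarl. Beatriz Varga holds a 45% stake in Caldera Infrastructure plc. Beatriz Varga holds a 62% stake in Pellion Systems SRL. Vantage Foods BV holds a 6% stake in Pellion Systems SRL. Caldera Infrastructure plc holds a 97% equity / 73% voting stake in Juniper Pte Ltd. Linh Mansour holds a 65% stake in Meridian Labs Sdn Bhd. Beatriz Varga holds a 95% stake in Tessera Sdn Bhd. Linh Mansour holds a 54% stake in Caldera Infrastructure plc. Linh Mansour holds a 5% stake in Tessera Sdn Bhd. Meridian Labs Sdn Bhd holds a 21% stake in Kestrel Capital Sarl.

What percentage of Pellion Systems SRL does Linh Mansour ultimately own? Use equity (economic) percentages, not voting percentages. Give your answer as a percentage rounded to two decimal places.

9.11%

Linh reaches Pellion along 3 paths.
Via Caldera → Juniper: 54% × 97% × 15% = 7.857%.
Via Caldera → Vantage: 54% × 33% × 6% = 1.0692%.
Via Tessera → Vantage: 5% × 61% × 6% = 0.183%.
Total: 7.857% + 1.0692% + 0.183% = 9.1092%.
Rounded: 9.11%.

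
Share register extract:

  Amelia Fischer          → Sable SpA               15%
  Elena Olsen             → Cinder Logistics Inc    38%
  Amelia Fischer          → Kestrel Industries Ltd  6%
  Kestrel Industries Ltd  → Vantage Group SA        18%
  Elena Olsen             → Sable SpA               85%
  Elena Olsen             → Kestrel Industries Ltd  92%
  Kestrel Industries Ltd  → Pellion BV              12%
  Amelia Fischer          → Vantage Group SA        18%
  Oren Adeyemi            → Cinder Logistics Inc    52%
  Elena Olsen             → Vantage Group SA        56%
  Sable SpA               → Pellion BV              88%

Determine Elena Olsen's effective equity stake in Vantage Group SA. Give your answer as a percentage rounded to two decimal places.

72.56%

Elena reaches Vantage along 2 paths.
Direct stake: 56% = 56%.
Via Kestrel: 92% × 18% = 16.56%.
Total: 56% + 16.56% = 72.56%.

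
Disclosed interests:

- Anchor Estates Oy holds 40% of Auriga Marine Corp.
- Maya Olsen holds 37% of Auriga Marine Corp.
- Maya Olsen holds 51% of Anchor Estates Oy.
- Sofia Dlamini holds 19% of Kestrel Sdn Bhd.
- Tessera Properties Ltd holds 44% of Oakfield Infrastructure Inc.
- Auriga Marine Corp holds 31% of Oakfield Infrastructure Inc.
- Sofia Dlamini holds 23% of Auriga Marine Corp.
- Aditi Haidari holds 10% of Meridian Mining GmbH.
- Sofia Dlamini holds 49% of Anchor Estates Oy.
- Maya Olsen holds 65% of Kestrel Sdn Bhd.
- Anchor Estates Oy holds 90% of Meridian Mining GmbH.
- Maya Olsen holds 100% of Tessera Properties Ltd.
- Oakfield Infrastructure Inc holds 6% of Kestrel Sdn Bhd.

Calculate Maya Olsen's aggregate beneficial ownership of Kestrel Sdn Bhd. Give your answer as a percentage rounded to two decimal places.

Maya reaches Kestrel along 4 paths.
Direct stake: 65% = 65%.
Via Tessera → Oakfield: 100% × 44% × 6% = 2.64%.
Via Auriga → Oakfield: 37% × 31% × 6% = 0.6882%.
Via Anchor → Auriga → Oakfield: 51% × 40% × 31% × 6% = 0.37944%.
Total: 65% + 2.64% + 0.6882% + 0.37944% = 68.70764%.
Rounded: 68.71%.

68.71%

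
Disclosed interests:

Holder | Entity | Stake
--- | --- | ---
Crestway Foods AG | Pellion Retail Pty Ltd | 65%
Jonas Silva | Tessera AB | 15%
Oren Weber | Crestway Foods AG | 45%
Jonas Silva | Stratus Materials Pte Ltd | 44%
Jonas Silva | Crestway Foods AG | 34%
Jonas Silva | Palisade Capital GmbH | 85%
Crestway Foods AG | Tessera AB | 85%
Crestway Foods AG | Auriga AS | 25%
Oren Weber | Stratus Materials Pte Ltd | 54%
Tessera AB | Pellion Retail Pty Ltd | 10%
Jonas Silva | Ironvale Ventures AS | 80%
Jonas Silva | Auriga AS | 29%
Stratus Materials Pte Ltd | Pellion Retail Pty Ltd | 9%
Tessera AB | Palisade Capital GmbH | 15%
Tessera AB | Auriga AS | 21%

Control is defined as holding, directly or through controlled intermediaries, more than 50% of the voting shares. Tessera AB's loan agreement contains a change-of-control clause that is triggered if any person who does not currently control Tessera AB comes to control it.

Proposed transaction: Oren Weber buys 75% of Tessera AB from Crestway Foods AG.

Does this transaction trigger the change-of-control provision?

The purchase adds only to Oren's holdings (Crestway's stake shrinks), so Oren is the only person who could newly come to control Tessera.
Oren holds 54% of Stratus, so Oren controls Stratus.
Neither Oren nor any entity Oren controls holds any voting interest in Tessera.
So before the transaction, Oren does not control Tessera.
After the purchase, Oren holds 75% of Tessera directly, and Crestway's stake falls to 10%.
Oren holds 75% of Tessera, so Oren controls Tessera.
Oren did not control Tessera before and does after, so the clause is triggered.

Yes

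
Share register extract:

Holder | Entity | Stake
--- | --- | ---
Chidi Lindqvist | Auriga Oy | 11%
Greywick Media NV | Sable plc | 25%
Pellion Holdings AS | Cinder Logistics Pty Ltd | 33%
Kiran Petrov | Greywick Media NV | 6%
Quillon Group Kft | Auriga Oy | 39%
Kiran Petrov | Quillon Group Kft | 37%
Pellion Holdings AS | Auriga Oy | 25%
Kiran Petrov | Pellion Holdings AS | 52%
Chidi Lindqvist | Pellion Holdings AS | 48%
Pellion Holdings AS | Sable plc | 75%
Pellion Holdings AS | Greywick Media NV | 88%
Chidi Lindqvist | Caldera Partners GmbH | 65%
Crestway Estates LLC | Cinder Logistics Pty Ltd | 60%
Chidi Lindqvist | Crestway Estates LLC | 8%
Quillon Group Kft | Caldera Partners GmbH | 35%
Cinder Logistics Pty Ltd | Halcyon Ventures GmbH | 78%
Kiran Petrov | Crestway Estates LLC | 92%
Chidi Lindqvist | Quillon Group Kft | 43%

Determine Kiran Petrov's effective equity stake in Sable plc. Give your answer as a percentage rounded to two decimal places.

51.94%

Kiran reaches Sable along 3 paths.
Via Pellion: 52% × 75% = 39%.
Via Pellion → Greywick: 52% × 88% × 25% = 11.44%.
Via Greywick: 6% × 25% = 1.5%.
Total: 39% + 11.44% + 1.5% = 51.94%.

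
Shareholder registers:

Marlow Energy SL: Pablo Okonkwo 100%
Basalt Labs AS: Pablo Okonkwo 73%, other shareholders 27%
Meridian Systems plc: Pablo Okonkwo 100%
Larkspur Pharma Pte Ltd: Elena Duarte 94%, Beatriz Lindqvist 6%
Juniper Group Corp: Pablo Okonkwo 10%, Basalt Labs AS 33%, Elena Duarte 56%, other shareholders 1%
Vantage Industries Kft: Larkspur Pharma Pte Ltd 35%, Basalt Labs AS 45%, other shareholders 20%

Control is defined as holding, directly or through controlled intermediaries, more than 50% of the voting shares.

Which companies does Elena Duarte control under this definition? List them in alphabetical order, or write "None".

Elena holds 94% of Larkspur, so Elena controls Larkspur.
Elena holds 56% of Juniper, so Elena controls Juniper.
No other company's threshold is met.

Juniper Group Corp, Larkspur Pharma Pte Ltd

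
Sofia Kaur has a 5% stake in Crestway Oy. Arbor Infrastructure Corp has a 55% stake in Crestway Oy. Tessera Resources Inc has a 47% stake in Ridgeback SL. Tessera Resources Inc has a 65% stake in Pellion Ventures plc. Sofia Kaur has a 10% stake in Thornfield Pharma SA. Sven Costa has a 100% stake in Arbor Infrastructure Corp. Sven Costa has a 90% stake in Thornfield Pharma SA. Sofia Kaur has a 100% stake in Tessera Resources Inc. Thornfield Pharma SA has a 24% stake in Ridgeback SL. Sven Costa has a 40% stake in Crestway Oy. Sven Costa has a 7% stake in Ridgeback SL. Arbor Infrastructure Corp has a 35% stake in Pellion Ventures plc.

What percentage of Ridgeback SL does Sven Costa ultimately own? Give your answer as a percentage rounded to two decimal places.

28.60%

Sven reaches Ridgeback along 2 paths.
Direct stake: 7% = 7%.
Via Thornfield: 90% × 24% = 21.6%.
Total: 7% + 21.6% = 28.6%.
Rounded: 28.60%.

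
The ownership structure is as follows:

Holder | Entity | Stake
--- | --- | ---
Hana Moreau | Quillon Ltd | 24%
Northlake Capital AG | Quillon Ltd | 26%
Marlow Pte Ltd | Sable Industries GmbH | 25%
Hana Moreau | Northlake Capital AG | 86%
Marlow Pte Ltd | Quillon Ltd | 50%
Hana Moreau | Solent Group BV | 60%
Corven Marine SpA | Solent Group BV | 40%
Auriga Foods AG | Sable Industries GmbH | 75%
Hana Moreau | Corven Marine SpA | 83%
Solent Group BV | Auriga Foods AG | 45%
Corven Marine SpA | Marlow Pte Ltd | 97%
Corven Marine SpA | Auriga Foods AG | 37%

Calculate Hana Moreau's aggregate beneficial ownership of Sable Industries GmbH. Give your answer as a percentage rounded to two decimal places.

Hana reaches Sable along 4 paths.
Via Corven → Marlow: 83% × 97% × 25% = 20.1275%.
Via Corven → Solent → Auriga: 83% × 40% × 45% × 75% = 11.205%.
Via Solent → Auriga: 60% × 45% × 75% = 20.25%.
Via Corven → Auriga: 83% × 37% × 75% = 23.0325%.
Total: 20.1275% + 11.205% + 20.25% + 23.0325% = 74.615%.
Rounded: 74.62%.

74.62%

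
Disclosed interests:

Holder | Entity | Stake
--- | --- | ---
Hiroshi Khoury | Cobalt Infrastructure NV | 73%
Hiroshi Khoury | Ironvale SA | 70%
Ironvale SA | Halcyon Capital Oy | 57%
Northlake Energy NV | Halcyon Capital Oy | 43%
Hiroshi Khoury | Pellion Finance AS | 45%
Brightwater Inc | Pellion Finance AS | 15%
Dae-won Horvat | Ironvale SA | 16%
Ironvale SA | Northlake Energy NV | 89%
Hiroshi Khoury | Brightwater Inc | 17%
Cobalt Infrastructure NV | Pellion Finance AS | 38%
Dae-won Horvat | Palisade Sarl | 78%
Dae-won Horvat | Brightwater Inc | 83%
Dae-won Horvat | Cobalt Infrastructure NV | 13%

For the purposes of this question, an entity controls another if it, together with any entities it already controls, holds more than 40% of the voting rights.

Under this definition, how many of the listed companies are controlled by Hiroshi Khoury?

5

Hiroshi holds 70% of Ironvale, so Hiroshi controls Ironvale.
Hiroshi holds 73% of Cobalt, so Hiroshi controls Cobalt.
Ironvale holds 89% of Northlake, so Hiroshi controls Northlake.
Hiroshi and Cobalt together hold 45% + 38% = 83% of Pellion, so Hiroshi controls Pellion.
Ironvale and Northlake together hold 57% + 43% = 100% of Halcyon, so Hiroshi controls Halcyon.
No other company's threshold is met.
Hiroshi controls 5 companies.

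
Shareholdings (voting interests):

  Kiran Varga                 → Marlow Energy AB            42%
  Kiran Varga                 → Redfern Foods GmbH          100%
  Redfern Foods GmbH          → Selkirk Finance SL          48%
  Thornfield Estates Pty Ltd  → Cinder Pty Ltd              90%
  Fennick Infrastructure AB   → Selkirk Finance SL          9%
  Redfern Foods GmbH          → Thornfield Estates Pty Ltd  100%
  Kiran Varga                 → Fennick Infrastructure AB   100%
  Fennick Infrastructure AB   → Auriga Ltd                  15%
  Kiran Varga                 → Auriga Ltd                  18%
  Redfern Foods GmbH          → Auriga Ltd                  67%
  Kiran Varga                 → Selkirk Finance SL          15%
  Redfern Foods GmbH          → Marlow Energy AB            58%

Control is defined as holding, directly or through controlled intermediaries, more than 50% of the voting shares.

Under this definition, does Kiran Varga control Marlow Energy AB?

Yes

Kiran holds 100% of Redfern, so Kiran controls Redfern.
Redfern and Kiran together hold 58% + 42% = 100% of Marlow, so Kiran controls Marlow.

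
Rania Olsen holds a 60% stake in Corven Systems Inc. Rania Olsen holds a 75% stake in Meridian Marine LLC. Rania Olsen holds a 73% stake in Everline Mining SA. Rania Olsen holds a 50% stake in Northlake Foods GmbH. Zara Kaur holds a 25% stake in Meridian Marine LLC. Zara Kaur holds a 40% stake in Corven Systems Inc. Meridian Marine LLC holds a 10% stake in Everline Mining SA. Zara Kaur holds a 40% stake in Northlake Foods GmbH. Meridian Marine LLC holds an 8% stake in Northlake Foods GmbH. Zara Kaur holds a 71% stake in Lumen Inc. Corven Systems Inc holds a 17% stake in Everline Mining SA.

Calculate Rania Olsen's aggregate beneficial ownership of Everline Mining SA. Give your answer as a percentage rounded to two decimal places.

90.70%

Rania reaches Everline along 3 paths.
Via Corven: 60% × 17% = 10.2%.
Via Meridian: 75% × 10% = 7.5%.
Direct stake: 73% = 73%.
Total: 10.2% + 7.5% + 73% = 90.7%.
Rounded: 90.70%.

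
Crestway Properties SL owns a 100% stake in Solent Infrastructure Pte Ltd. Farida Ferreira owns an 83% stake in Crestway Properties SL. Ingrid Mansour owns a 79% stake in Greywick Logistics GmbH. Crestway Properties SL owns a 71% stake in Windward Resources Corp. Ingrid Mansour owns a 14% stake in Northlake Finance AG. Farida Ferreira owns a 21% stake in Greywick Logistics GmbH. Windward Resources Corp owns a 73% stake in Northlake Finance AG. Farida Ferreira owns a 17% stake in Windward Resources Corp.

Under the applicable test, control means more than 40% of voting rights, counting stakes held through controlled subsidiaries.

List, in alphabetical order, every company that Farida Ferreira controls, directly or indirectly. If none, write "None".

Farida holds 83% of Crestway, so Farida controls Crestway.
Farida and Crestway together hold 17% + 71% = 88% of Windward, so Farida controls Windward.
Windward holds 73% of Northlake, so Farida controls Northlake.
Crestway holds 100% of Solent, so Farida controls Solent.
No other company's threshold is met.

Crestway Properties SL, Northlake Finance AG, Solent Infrastructure Pte Ltd, Windward Resources Corp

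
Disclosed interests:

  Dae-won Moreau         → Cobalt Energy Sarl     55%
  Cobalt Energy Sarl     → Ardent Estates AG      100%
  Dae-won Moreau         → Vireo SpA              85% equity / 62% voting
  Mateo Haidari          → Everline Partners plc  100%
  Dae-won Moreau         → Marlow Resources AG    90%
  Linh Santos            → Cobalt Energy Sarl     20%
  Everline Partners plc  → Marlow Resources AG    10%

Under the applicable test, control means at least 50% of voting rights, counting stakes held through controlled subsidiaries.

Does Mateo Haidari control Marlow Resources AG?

Mateo holds 100% of Everline, so Mateo controls Everline.
In Marlow, Mateo's side holds only 10%, not ≥ 50%.
So Mateo does not control Marlow.

No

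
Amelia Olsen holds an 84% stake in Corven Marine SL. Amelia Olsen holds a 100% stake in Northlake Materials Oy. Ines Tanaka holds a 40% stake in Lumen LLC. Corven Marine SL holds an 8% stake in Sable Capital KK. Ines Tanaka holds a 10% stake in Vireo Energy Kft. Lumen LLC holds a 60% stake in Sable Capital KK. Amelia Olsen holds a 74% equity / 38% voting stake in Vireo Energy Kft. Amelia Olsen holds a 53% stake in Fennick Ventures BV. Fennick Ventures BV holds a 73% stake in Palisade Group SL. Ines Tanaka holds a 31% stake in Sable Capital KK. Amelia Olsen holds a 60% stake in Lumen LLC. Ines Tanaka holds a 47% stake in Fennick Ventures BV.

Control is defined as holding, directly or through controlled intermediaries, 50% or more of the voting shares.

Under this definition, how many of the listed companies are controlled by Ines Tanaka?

Ines's largest direct stake is 47% in Fennick, which does not meet the threshold.
Ines controls 0 companies.

0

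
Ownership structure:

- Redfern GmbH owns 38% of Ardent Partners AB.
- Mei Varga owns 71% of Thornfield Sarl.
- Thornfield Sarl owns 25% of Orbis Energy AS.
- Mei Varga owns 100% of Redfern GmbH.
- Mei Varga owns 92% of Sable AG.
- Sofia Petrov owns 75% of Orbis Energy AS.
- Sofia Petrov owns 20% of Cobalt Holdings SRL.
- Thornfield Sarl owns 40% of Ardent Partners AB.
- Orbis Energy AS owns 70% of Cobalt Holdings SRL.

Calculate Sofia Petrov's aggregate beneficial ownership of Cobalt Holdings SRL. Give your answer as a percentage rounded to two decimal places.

72.50%

Sofia reaches Cobalt along 2 paths.
Direct stake: 20% = 20%.
Via Orbis: 75% × 70% = 52.5%.
Total: 20% + 52.5% = 72.5%.
Rounded: 72.50%.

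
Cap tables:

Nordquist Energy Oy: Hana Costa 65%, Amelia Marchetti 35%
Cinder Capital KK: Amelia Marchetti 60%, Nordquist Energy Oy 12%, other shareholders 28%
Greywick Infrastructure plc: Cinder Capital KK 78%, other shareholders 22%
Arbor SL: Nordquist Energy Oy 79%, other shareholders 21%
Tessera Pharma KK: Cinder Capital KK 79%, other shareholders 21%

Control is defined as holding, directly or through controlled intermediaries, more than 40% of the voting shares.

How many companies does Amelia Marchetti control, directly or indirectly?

Amelia holds 60% of Cinder, so Amelia controls Cinder.
Cinder holds 78% of Greywick, so Amelia controls Greywick.
Cinder holds 79% of Tessera, so Amelia controls Tessera.
No other company's threshold is met.
Amelia controls 3 companies.

3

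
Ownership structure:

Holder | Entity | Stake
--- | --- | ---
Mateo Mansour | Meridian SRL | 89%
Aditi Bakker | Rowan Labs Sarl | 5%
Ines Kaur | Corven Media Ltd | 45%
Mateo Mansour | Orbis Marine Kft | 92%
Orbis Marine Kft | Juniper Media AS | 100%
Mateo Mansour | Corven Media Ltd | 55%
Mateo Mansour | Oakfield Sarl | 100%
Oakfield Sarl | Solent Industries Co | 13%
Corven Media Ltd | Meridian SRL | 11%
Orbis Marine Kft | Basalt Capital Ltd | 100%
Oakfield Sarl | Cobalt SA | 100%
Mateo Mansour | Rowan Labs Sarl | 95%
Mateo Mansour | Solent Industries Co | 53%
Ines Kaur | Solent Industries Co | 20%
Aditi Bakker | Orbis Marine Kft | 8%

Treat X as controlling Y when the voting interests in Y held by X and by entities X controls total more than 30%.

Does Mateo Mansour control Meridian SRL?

Mateo holds 55% of Corven, so Mateo controls Corven.
Mateo and Corven together hold 89% + 11% = 100% of Meridian, so Mateo controls Meridian.

Yes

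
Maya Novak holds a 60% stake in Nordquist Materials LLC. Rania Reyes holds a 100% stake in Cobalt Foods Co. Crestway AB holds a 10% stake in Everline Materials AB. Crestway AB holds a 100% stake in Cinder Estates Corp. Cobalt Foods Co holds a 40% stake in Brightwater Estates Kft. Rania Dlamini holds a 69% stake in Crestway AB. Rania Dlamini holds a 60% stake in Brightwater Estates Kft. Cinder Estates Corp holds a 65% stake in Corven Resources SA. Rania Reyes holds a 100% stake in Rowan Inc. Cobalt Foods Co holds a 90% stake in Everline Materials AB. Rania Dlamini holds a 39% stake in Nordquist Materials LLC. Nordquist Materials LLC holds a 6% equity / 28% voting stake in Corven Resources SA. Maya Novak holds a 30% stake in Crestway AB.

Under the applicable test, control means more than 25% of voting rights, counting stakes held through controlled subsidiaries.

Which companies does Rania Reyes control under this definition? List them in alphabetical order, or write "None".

Brightwater Estates Kft, Cobalt Foods Co, Everline Materials AB, Rowan Inc

Rania Reyes holds 100% of Cobalt, so Rania Reyes controls Cobalt.
Cobalt holds 90% of Everline, so Rania Reyes controls Everline.
Rania Reyes holds 100% of Rowan, so Rania Reyes controls Rowan.
Cobalt holds 40% of Brightwater, so Rania Reyes controls Brightwater.
No other company's threshold is met.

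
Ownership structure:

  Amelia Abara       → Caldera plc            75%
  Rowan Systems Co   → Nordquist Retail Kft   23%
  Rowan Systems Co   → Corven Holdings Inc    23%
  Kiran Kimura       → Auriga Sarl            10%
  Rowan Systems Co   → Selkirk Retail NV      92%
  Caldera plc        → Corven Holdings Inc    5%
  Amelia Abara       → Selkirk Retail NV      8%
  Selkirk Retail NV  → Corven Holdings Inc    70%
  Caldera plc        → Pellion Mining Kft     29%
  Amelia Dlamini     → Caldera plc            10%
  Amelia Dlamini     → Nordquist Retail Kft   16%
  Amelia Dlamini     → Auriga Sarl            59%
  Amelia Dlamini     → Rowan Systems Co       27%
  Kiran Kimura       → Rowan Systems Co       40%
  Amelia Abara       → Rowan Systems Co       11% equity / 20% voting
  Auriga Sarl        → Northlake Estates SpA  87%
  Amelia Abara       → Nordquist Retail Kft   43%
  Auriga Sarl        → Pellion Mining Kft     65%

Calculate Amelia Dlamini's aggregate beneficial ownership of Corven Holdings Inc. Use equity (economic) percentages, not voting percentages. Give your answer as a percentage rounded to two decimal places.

Amelia Dlamini reaches Corven along 3 paths.
Via Rowan: 27% × 23% = 6.21%.
Via Rowan → Selkirk: 27% × 92% × 70% = 17.388%.
Via Caldera: 10% × 5% = 0.5%.
Total: 6.21% + 17.388% + 0.5% = 24.098%.
Rounded: 24.10%.

24.10%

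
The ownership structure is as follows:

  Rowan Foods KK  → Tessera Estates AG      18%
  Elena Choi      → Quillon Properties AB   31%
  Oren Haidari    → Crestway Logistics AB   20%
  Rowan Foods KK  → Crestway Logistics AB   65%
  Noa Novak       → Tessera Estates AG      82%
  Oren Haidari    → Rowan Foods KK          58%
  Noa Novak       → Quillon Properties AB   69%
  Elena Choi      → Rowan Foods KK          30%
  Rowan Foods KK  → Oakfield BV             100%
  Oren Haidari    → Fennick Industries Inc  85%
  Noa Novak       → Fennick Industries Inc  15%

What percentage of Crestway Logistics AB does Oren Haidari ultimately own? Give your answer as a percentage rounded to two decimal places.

57.70%

Oren reaches Crestway along 2 paths.
Via Rowan: 58% × 65% = 37.7%.
Direct stake: 20% = 20%.
Total: 37.7% + 20% = 57.7%.
Rounded: 57.70%.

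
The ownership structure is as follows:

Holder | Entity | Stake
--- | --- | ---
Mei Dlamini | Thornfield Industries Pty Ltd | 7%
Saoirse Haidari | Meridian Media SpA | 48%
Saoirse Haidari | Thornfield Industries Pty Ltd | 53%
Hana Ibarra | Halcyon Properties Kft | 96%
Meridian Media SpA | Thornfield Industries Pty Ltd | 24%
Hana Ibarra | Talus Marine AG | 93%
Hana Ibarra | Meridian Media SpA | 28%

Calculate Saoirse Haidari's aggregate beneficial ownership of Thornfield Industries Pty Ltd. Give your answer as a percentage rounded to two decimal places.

Saoirse reaches Thornfield along 2 paths.
Direct stake: 53% = 53%.
Via Meridian: 48% × 24% = 11.52%.
Total: 53% + 11.52% = 64.52%.

64.52%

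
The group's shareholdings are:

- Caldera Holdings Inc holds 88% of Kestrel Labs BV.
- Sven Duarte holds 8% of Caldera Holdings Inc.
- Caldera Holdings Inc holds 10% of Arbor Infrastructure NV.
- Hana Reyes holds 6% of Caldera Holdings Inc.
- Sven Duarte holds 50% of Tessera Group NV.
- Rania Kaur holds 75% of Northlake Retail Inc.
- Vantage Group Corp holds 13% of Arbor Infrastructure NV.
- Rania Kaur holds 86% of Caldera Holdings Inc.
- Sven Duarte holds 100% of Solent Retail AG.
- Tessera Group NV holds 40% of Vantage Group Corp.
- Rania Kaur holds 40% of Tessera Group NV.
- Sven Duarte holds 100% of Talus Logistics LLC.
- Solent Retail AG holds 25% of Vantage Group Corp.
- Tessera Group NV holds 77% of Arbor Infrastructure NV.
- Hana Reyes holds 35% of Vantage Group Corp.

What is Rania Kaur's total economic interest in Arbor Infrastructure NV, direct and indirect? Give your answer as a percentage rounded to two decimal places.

Rania reaches Arbor along 3 paths.
Via Caldera: 86% × 10% = 8.6%.
Via Tessera: 40% × 77% = 30.8%.
Via Tessera → Vantage: 40% × 40% × 13% = 2.08%.
Total: 8.6% + 30.8% + 2.08% = 41.48%.

41.48%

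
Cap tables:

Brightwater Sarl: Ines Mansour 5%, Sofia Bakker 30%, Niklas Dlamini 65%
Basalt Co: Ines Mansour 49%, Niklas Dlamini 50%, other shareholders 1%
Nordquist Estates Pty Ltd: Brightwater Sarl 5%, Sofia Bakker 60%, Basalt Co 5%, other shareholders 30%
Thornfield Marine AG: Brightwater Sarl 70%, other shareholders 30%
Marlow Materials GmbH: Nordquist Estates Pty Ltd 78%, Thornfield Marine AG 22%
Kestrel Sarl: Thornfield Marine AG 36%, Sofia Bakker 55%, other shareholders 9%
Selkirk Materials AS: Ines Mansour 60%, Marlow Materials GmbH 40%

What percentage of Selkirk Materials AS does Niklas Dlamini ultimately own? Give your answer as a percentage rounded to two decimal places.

5.80%

Niklas reaches Selkirk along 3 paths.
Via Brightwater → Nordquist → Marlow: 65% × 5% × 78% × 40% = 1.014%.
Via Basalt → Nordquist → Marlow: 50% × 5% × 78% × 40% = 0.78%.
Via Brightwater → Thornfield → Marlow: 65% × 70% × 22% × 40% = 4.004%.
Total: 1.014% + 0.78% + 4.004% = 5.798%.
Rounded: 5.80%.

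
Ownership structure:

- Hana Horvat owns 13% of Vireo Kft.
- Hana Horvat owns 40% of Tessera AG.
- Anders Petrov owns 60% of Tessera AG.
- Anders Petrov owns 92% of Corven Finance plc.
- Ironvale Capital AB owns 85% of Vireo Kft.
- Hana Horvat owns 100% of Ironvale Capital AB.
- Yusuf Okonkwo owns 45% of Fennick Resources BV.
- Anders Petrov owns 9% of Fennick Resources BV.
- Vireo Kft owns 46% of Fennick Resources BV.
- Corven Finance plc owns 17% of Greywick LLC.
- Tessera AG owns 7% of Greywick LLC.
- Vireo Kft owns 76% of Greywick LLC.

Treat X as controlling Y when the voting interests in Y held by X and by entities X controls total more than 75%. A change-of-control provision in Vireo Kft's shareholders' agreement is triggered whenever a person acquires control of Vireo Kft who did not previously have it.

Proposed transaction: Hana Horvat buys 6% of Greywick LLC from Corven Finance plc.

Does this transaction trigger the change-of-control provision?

No

The purchase adds only to Hana's holdings (Corven's stake shrinks), so Hana is the only person who could newly come to control Vireo.
Hana holds 100% of Ironvale, so Hana controls Ironvale.
Hana and Ironvale together hold 13% + 85% = 98% of Vireo, so Hana controls Vireo.
So Hana already controls Vireo before the transaction.
After the purchase, Hana holds 6% of Greywick directly, and Corven's stake falls to 11%.
Hana controlled Vireo already, so this is not a new person acquiring control; every other person's position is unchanged or reduced.
No new person acquires control, so the clause is not triggered.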